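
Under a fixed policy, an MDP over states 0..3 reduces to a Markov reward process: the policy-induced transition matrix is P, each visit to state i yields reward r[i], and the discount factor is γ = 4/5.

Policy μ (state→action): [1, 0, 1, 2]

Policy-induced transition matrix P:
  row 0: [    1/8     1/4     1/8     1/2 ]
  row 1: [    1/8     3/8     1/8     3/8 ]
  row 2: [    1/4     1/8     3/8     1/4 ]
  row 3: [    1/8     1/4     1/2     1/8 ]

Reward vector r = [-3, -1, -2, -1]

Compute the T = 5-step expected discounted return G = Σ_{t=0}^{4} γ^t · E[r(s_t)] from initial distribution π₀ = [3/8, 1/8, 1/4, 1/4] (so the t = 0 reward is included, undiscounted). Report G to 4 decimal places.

t=0: π = [0.3750, 0.1250, 0.2500, 0.2500], E[r] = -2.0000, γ^t·E[r] = -2.000000, running G = -2.000000
t=1: π = [0.1563, 0.2344, 0.2813, 0.3281], E[r] = -1.5938, γ^t·E[r] = -1.275000, running G = -3.275000
t=2: π = [0.1602, 0.2441, 0.3184, 0.2773], E[r] = -1.6387, γ^t·E[r] = -1.048750, running G = -4.323750
t=3: π = [0.1648, 0.2407, 0.3086, 0.2859], E[r] = -1.6382, γ^t·E[r] = -0.838750, running G = -5.162500
t=4: π = [0.1636, 0.2415, 0.3094, 0.2856], E[r] = -1.6365, γ^t·E[r] = -0.670313, running G = -5.832813

G = -5.8328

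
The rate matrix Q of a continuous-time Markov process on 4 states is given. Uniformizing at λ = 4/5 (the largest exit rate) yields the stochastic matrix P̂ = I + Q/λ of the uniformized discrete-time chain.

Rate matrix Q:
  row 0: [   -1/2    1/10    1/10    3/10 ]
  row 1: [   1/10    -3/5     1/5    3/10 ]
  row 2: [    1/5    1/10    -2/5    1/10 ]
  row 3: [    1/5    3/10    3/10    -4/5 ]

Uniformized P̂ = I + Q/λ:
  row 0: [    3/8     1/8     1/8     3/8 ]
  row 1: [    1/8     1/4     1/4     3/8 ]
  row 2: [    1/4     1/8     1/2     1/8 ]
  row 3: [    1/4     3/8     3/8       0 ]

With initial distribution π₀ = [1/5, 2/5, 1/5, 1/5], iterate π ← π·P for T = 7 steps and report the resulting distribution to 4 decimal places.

π = [0.2566, 0.2038, 0.3261, 0.2134]

t=0: π = [0.2000, 0.4000, 0.2000, 0.2000]
t=1: π = [0.2250, 0.2250, 0.3000, 0.2500]
t=2: π = [0.2500, 0.2156, 0.3281, 0.2063]
t=3: π = [0.2543, 0.2035, 0.3266, 0.2156]
t=4: π = [0.2563, 0.2043, 0.3268, 0.2125]
t=5: π = [0.2565, 0.2037, 0.3262, 0.2136]
t=6: π = [0.2566, 0.2039, 0.3262, 0.2133]
t=7: π = [0.2566, 0.2038, 0.3261, 0.2134]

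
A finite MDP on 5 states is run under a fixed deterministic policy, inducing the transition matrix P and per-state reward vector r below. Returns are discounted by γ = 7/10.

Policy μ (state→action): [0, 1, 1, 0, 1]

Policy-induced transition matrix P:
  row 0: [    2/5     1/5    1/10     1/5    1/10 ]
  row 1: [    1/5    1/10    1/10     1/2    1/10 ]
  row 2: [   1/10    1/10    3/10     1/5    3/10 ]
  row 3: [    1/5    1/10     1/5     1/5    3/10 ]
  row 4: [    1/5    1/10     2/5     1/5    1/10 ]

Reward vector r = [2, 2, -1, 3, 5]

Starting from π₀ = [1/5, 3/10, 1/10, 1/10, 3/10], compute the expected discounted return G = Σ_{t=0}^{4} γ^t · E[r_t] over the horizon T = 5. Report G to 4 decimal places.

t=0: π = [0.2000, 0.3000, 0.1000, 0.1000, 0.3000], E[r] = 2.7000, γ^t·E[r] = 2.700000, running G = 2.700000
t=1: π = [0.2300, 0.1200, 0.2200, 0.2900, 0.1400], E[r] = 2.0500, γ^t·E[r] = 1.435000, running G = 4.135000
t=2: π = [0.2240, 0.1230, 0.2150, 0.2360, 0.2020], E[r] = 2.1970, γ^t·E[r] = 1.076530, running G = 5.211530
t=3: π = [0.2233, 0.1224, 0.2272, 0.2369, 0.1902], E[r] = 2.1259, γ^t·E[r] = 0.729184, running G = 5.940714
t=4: π = [0.2219, 0.1223, 0.2262, 0.2367, 0.1928], E[r] = 2.1366, γ^t·E[r] = 0.513000, running G = 6.453714

G = 6.4537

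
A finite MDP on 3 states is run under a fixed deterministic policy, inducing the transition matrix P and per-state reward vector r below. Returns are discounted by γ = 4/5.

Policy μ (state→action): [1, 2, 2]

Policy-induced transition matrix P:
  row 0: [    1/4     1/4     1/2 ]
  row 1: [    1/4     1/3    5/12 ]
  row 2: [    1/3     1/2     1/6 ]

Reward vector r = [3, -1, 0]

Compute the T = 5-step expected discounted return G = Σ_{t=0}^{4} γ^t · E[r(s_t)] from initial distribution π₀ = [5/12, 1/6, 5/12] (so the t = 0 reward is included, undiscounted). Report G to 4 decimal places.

G = 2.2051

t=0: π = [0.4167, 0.1667, 0.4167], E[r] = 1.0833, γ^t·E[r] = 1.083333, running G = 1.083333
t=1: π = [0.2847, 0.3681, 0.3472], E[r] = 0.4861, γ^t·E[r] = 0.388889, running G = 1.472222
t=2: π = [0.2789, 0.3675, 0.3536], E[r] = 0.4693, γ^t·E[r] = 0.300370, running G = 1.772593
t=3: π = [0.2795, 0.3690, 0.3515], E[r] = 0.4694, γ^t·E[r] = 0.240321, running G = 2.012914
t=4: π = [0.2793, 0.3686, 0.3521], E[r] = 0.4692, γ^t·E[r] = 0.192204, running G = 2.205118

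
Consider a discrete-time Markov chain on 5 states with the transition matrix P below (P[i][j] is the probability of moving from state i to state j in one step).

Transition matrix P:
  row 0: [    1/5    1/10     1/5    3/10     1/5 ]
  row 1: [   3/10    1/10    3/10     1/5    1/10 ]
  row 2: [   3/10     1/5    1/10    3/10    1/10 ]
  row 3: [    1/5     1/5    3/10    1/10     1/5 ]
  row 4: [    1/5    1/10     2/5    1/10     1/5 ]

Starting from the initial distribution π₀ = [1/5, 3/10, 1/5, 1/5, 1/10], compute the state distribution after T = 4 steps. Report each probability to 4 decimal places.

π = [0.2390, 0.1455, 0.2434, 0.2111, 0.1610]

t=0: π = [0.2000, 0.3000, 0.2000, 0.2000, 0.1000]
t=1: π = [0.2500, 0.1400, 0.2500, 0.2100, 0.1500]
t=2: π = [0.2390, 0.1460, 0.2400, 0.2140, 0.1610]
t=3: π = [0.2386, 0.1454, 0.2442, 0.2104, 0.1614]
t=4: π = [0.2390, 0.1455, 0.2434, 0.2111, 0.1610]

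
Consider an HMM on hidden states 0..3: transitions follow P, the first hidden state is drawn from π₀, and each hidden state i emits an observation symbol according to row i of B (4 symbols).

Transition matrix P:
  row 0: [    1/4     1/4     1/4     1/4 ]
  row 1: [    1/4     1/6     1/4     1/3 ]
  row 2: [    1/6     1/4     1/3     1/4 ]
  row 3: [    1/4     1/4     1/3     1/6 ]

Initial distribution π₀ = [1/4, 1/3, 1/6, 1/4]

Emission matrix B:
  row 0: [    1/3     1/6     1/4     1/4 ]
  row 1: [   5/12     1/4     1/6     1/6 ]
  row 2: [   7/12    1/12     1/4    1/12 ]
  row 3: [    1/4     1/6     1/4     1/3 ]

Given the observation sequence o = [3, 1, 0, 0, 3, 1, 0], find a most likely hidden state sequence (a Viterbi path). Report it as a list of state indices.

t=0: δ = [6.250e-02, 5.556e-02, 1.389e-02, 8.333e-02]  (obs o_0=3)
t=1: δ = [3.472e-03, 5.208e-03, 2.315e-03, 3.086e-03]  ψ = [3, 3, 3, 1]  (obs o_1=1)
t=2: δ = [4.340e-04, 3.617e-04, 7.595e-04, 4.340e-04]  ψ = [1, 0, 1, 1]  (obs o_2=0)
t=3: δ = [4.220e-05, 7.912e-05, 1.477e-04, 4.747e-05]  ψ = [2, 2, 2, 2]  (obs o_3=0)
t=4: δ = [6.154e-06, 6.154e-06, 4.103e-06, 1.231e-05]  ψ = [2, 2, 2, 2]  (obs o_4=3)
t=5: δ = [5.128e-07, 7.692e-07, 3.419e-07, 3.419e-07]  ψ = [3, 3, 3, 1]  (obs o_5=1)
t=6: δ = [6.410e-08, 5.342e-08, 1.122e-07, 6.410e-08]  ψ = [1, 0, 1, 1]  (obs o_6=0)
backtrack: best end state = 2; path = [3, 1, 2, 2, 3, 1, 2]

path = [3, 1, 2, 2, 3, 1, 2]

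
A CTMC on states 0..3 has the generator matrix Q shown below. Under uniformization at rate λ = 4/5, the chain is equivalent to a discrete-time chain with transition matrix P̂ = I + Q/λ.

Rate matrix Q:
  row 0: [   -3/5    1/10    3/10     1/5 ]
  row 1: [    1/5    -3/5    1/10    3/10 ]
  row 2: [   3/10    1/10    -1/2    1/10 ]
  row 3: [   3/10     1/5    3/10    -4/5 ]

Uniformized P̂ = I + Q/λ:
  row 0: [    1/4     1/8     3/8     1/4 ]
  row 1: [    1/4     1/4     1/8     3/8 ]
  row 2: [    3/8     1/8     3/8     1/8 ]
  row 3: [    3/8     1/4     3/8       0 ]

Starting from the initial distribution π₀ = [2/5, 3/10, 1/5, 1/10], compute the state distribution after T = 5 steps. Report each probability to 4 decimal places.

t=0: π = [0.4000, 0.3000, 0.2000, 0.1000]
t=1: π = [0.2875, 0.1750, 0.3000, 0.2375]
t=2: π = [0.3172, 0.1766, 0.3313, 0.1750]
t=3: π = [0.3133, 0.1689, 0.3309, 0.1869]
t=4: π = [0.3147, 0.1695, 0.3328, 0.1830]
t=5: π = [0.3145, 0.1691, 0.3326, 0.1838]

π = [0.3145, 0.1691, 0.3326, 0.1838]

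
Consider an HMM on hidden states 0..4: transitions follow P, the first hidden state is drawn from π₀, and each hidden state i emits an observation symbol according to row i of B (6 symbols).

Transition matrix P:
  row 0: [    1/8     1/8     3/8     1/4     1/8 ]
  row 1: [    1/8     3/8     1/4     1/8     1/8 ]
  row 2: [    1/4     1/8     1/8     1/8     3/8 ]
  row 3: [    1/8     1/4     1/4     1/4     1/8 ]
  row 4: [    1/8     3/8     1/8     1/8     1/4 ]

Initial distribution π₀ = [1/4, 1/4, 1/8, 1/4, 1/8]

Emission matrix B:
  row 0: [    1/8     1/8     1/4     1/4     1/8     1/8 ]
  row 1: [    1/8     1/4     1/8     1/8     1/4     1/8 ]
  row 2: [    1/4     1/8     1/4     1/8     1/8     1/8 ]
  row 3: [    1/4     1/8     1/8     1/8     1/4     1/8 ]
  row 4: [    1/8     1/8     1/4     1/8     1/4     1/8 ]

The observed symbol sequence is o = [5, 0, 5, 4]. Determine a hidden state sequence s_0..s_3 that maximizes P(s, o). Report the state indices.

t=0: δ = [3.125e-02, 3.125e-02, 1.562e-02, 3.125e-02, 1.562e-02]  (obs o_0=5)
t=1: δ = [4.883e-04, 1.465e-03, 2.930e-03, 1.953e-03, 7.324e-04]  ψ = [0, 1, 0, 0, 2]  (obs o_1=0)
t=2: δ = [9.155e-05, 6.866e-05, 6.104e-05, 6.104e-05, 1.373e-04]  ψ = [2, 1, 3, 3, 2]  (obs o_2=5)
t=3: δ = [2.146e-06, 1.287e-05, 4.292e-06, 5.722e-06, 8.583e-06]  ψ = [4, 4, 0, 0, 4]  (obs o_3=4)
backtrack: best end state = 1; path = [0, 2, 4, 1]

path = [0, 2, 4, 1]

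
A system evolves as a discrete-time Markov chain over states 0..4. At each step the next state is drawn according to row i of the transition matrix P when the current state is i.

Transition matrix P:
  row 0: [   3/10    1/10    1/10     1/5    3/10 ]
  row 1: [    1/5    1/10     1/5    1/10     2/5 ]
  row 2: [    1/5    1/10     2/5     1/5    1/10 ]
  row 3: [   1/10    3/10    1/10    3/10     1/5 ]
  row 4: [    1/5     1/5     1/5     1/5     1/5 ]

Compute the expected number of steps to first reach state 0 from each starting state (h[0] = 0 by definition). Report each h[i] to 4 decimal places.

First-step conditioning: h[0] = 0; for i ≠ 0, h[i] = 1 + Σ_k P[i][k]·h[k].
  h[1] = 1 + 1/10·h[1] + 1/5·h[2] + 1/10·h[3] + 2/5·h[4]
  h[2] = 1 + 1/10·h[1] + 2/5·h[2] + 1/5·h[3] + 1/10·h[4]
  h[3] = 1 + 3/10·h[1] + 1/10·h[2] + 3/10·h[3] + 1/5·h[4]
  h[4] = 1 + 1/5·h[1] + 1/5·h[2] + 1/5·h[3] + 1/5·h[4]
Solving the 4×4 linear system over states ≠ 0 gives exactly h = [0, 793/144, 401/72, 889/144, 89/16] (h[0] = 0 is the target).

h = [0.0000, 5.5069, 5.5694, 6.1736, 5.5625]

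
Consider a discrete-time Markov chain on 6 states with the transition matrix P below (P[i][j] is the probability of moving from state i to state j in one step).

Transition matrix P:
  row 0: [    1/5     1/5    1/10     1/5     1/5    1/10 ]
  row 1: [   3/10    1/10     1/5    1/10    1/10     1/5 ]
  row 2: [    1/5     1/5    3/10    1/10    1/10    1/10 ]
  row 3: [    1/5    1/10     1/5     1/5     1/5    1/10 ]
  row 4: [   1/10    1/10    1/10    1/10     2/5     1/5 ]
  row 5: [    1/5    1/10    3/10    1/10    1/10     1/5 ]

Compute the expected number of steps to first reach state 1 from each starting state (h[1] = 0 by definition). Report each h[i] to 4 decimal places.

h = [6.6372, 0.0000, 6.4545, 7.2826, 7.4529, 7.1717]

First-step conditioning: h[1] = 0; for i ≠ 1, h[i] = 1 + Σ_k P[i][k]·h[k].
  h[0] = 1 + 1/5·h[0] + 1/10·h[2] + 1/5·h[3] + 1/5·h[4] + 1/10·h[5]
  h[2] = 1 + 1/5·h[0] + 3/10·h[2] + 1/10·h[3] + 1/10·h[4] + 1/10·h[5]
  h[3] = 1 + 1/5·h[0] + 1/5·h[2] + 1/5·h[3] + 1/5·h[4] + 1/10·h[5]
  h[4] = 1 + 1/10·h[0] + 1/10·h[2] + 1/10·h[3] + 2/5·h[4] + 1/5·h[5]
  h[5] = 1 + 1/5·h[0] + 3/10·h[2] + 1/10·h[3] + 1/10·h[4] + 1/5·h[5]
Solving the 5×5 linear system over states ≠ 1 gives exactly h = [29615/4462, 0, 14400/2231, 335/46, 33255/4462, 16000/2231] (h[1] = 0 is the target).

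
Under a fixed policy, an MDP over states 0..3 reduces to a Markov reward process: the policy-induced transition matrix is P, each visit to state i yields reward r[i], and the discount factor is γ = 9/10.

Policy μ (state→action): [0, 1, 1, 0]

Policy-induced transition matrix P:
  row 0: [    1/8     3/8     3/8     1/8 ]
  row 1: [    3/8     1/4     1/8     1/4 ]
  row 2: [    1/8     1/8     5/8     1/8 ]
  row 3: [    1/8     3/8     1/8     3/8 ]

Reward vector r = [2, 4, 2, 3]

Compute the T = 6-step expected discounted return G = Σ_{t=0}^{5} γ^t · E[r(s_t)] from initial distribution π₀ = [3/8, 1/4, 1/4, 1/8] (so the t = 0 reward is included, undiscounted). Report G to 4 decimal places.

t=0: π = [0.3750, 0.2500, 0.2500, 0.1250], E[r] = 2.6250, γ^t·E[r] = 2.625000, running G = 2.625000
t=1: π = [0.1875, 0.2813, 0.3438, 0.1875], E[r] = 2.7500, γ^t·E[r] = 2.475000, running G = 5.100000
t=2: π = [0.1953, 0.2539, 0.3438, 0.2070], E[r] = 2.7148, γ^t·E[r] = 2.199023, running G = 7.299023
t=3: π = [0.1885, 0.2573, 0.3457, 0.2085], E[r] = 2.7231, γ^t·E[r] = 1.985172, running G = 9.284196
t=4: π = [0.1893, 0.2564, 0.3450, 0.2093], E[r] = 2.7221, γ^t·E[r] = 1.785974, running G = 11.070170
t=5: π = [0.1891, 0.2567, 0.3448, 0.2094], E[r] = 2.7228, γ^t·E[r] = 1.607778, running G = 12.677948

G = 12.6779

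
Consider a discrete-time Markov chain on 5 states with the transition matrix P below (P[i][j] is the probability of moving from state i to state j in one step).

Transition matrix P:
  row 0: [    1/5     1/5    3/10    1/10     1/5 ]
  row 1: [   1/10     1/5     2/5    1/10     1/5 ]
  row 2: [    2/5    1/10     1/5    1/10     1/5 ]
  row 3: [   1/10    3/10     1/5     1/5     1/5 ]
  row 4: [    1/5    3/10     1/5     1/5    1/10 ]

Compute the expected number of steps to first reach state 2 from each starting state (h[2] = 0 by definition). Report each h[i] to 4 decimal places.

First-step conditioning: h[2] = 0; for i ≠ 2, h[i] = 1 + Σ_k P[i][k]·h[k].
  h[0] = 1 + 1/5·h[0] + 1/5·h[1] + 1/10·h[3] + 1/5·h[4]
  h[1] = 1 + 1/10·h[0] + 1/5·h[1] + 1/10·h[3] + 1/5·h[4]
  h[3] = 1 + 1/10·h[0] + 3/10·h[1] + 1/5·h[3] + 1/5·h[4]
  h[4] = 1 + 1/5·h[0] + 3/10·h[1] + 1/5·h[3] + 1/10·h[4]
Solving the 4×4 linear system over states ≠ 2 gives exactly h = [1100/321, 330/107, 0, 1210/321, 400/107] (h[2] = 0 is the target).

h = [3.4268, 3.0841, 0.0000, 3.7695, 3.7383]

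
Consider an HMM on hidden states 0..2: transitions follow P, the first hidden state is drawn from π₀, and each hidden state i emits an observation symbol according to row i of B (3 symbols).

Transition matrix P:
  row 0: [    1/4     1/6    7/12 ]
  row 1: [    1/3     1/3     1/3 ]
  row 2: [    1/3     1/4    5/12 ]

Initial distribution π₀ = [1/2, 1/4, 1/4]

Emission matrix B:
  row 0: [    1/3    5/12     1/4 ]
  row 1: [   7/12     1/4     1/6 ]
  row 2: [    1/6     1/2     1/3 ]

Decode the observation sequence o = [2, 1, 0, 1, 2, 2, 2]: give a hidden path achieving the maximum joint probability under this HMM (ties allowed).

path = [0, 2, 0, 2, 2, 2, 2]

t=0: δ = [1.250e-01, 4.167e-02, 8.333e-02]  (obs o_0=2)
t=1: δ = [1.302e-02, 5.208e-03, 3.646e-02]  ψ = [0, 0, 0]  (obs o_1=1)
t=2: δ = [4.051e-03, 5.317e-03, 2.532e-03]  ψ = [2, 2, 2]  (obs o_2=0)
t=3: δ = [7.385e-04, 4.431e-04, 1.182e-03]  ψ = [1, 1, 0]  (obs o_3=1)
t=4: δ = [9.846e-05, 4.923e-05, 1.641e-04]  ψ = [2, 2, 2]  (obs o_4=2)
t=5: δ = [1.368e-05, 6.838e-06, 2.279e-05]  ψ = [2, 2, 2]  (obs o_5=2)
t=6: δ = [1.899e-06, 9.497e-07, 3.166e-06]  ψ = [2, 2, 2]  (obs o_6=2)
backtrack: best end state = 2; path = [0, 2, 0, 2, 2, 2, 2]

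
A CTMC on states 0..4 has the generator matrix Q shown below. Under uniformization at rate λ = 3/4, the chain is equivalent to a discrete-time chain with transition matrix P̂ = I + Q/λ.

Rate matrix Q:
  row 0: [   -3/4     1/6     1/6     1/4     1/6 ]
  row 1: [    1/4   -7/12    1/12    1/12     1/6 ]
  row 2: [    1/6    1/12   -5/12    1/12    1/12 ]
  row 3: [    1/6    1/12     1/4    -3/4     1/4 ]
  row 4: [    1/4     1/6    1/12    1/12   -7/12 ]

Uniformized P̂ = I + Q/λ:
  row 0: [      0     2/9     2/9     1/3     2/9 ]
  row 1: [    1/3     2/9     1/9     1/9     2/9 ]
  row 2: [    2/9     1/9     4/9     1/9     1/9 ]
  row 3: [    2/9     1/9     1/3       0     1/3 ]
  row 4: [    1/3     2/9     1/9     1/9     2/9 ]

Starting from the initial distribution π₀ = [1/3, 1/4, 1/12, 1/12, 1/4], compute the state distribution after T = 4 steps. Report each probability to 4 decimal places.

π = [0.2175, 0.1787, 0.2495, 0.1431, 0.2111]

t=0: π = [0.3333, 0.2500, 0.0833, 0.0833, 0.2500]
t=1: π = [0.2037, 0.2037, 0.1944, 0.1759, 0.2222]
t=2: π = [0.2243, 0.1811, 0.2377, 0.1368, 0.2202]
t=3: π = [0.2170, 0.1806, 0.2457, 0.1457, 0.2110]
t=4: π = [0.2175, 0.1787, 0.2495, 0.1431, 0.2111]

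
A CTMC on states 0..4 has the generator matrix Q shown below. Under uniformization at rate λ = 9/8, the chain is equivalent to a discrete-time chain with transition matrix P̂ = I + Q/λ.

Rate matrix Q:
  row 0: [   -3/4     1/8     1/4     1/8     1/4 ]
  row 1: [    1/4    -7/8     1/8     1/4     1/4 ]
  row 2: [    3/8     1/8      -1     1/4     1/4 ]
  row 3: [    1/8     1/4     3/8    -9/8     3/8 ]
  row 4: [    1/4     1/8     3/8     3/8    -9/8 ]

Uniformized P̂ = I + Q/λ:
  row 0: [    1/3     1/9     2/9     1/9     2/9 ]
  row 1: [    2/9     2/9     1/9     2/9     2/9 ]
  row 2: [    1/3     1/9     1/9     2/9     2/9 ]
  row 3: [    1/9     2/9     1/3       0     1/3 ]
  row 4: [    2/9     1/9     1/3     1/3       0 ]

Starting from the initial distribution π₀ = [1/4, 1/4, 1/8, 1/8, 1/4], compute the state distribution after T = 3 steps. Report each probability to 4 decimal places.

t=0: π = [0.2500, 0.2500, 0.1250, 0.1250, 0.2500]
t=1: π = [0.2500, 0.1528, 0.2222, 0.1944, 0.1806]
t=2: π = [0.2531, 0.1497, 0.2222, 0.1713, 0.2037]
t=3: π = [0.2560, 0.1468, 0.2226, 0.1787, 0.1960]

π = [0.2560, 0.1468, 0.2226, 0.1787, 0.1960]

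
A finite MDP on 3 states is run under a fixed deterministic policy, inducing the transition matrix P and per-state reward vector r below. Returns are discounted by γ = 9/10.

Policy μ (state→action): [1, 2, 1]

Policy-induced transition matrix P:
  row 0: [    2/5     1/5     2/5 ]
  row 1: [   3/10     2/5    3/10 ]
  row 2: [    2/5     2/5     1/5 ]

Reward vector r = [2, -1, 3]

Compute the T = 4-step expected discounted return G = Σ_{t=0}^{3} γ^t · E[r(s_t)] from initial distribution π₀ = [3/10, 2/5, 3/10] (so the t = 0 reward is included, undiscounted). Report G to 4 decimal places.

t=0: π = [0.3000, 0.4000, 0.3000], E[r] = 1.1000, γ^t·E[r] = 1.100000, running G = 1.100000
t=1: π = [0.3600, 0.3400, 0.3000], E[r] = 1.2800, γ^t·E[r] = 1.152000, running G = 2.252000
t=2: π = [0.3660, 0.3280, 0.3060], E[r] = 1.3220, γ^t·E[r] = 1.070820, running G = 3.322820
t=3: π = [0.3672, 0.3268, 0.3060], E[r] = 1.3256, γ^t·E[r] = 0.966362, running G = 4.289182

G = 4.2892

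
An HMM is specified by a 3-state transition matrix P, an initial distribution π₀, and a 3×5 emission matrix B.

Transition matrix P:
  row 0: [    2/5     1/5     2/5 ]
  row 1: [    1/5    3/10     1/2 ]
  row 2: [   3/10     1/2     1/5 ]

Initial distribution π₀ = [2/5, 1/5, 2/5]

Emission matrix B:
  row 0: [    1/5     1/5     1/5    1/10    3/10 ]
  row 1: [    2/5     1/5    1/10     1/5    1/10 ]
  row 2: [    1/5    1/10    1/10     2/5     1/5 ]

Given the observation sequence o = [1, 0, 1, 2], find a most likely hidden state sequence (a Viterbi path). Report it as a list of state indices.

t=0: δ = [8.000e-02, 4.000e-02, 4.000e-02]  (obs o_0=1)
t=1: δ = [6.400e-03, 8.000e-03, 6.400e-03]  ψ = [0, 2, 0]  (obs o_1=0)
t=2: δ = [5.120e-04, 6.400e-04, 4.000e-04]  ψ = [0, 2, 1]  (obs o_2=1)
t=3: δ = [4.096e-05, 2.000e-05, 3.200e-05]  ψ = [0, 2, 1]  (obs o_3=2)
backtrack: best end state = 0; path = [0, 0, 0, 0]

path = [0, 0, 0, 0]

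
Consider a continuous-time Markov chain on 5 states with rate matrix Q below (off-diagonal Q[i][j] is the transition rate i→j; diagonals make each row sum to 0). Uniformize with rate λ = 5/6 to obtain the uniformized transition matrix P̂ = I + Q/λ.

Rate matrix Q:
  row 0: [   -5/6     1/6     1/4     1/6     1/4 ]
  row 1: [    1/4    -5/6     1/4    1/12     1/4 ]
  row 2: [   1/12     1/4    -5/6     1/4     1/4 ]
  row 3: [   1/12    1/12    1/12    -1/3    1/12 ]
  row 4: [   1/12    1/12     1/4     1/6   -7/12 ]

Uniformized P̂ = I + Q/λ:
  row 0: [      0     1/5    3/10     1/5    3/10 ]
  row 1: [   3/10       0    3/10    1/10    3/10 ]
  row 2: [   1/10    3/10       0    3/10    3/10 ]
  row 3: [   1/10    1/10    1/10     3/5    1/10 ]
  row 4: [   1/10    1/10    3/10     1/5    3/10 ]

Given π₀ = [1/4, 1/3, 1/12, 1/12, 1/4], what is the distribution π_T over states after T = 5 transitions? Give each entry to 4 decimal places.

π = [0.1158, 0.1338, 0.1792, 0.3381, 0.2332]

t=0: π = [0.2500, 0.3333, 0.0833, 0.0833, 0.2500]
t=1: π = [0.1417, 0.1083, 0.2583, 0.2083, 0.2833]
t=2: π = [0.1075, 0.1550, 0.1808, 0.2983, 0.2583]
t=3: π = [0.1203, 0.1314, 0.1861, 0.3219, 0.2403]
t=4: π = [0.1143, 0.1361, 0.1798, 0.3342, 0.2356]
t=5: π = [0.1158, 0.1338, 0.1792, 0.3381, 0.2332]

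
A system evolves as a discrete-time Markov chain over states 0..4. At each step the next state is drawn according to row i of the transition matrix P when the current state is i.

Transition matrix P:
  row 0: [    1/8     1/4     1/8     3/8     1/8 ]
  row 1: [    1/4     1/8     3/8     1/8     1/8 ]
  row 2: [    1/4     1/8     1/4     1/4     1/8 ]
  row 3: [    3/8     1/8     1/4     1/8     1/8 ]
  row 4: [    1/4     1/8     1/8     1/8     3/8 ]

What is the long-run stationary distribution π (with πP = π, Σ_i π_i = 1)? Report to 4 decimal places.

π = [0.2460, 0.1557, 0.2179, 0.2137, 0.1667]

Balance equations π_j = Σ_i π_i·P[i][j]:
  π_0 = 1/8·π_0 + 1/4·π_1 + 1/4·π_2 + 3/8·π_3 + 1/4·π_4
  π_1 = 1/4·π_0 + 1/8·π_1 + 1/8·π_2 + 1/8·π_3 + 1/8·π_4
  π_2 = 1/8·π_0 + 3/8·π_1 + 1/4·π_2 + 1/4·π_3 + 1/8·π_4
  π_3 = 3/8·π_0 + 1/8·π_1 + 1/4·π_2 + 1/8·π_3 + 1/8·π_4
  normalize: π_0 + π_1 + π_2 + π_3 + π_4 = 1
Solving the linear system gives exactly π = [473/1923, 599/3846, 419/1923, 137/641, 1/6].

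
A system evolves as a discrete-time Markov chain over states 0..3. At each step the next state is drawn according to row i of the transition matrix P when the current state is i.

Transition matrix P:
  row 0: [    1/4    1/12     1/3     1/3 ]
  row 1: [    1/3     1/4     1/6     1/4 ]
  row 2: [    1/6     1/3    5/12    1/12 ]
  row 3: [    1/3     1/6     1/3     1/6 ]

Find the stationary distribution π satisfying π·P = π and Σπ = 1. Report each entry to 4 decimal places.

π = [0.2578, 0.2173, 0.3241, 0.2007]

Balance equations π_j = Σ_i π_i·P[i][j]:
  π_0 = 1/4·π_0 + 1/3·π_1 + 1/6·π_2 + 1/3·π_3
  π_1 = 1/12·π_0 + 1/4·π_1 + 1/3·π_2 + 1/6·π_3
  π_2 = 1/3·π_0 + 1/6·π_1 + 5/12·π_2 + 1/3·π_3
  normalize: π_0 + π_1 + π_2 + π_3 = 1
Solving the linear system gives exactly π = [140/543, 118/543, 176/543, 109/543].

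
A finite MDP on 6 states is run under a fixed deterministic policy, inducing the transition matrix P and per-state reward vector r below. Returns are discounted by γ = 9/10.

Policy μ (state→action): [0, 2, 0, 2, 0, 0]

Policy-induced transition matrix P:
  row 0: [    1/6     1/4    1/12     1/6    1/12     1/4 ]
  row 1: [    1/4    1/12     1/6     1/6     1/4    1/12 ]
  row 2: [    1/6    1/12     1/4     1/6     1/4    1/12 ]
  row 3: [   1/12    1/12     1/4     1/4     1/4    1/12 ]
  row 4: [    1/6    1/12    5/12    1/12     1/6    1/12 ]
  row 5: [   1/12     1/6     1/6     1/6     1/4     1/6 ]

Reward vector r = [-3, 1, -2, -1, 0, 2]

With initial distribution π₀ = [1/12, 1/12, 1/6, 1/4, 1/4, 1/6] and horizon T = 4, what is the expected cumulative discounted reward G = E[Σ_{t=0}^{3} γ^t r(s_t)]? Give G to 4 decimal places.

G = -2.2660

t=0: π = [0.0833, 0.0833, 0.1667, 0.2500, 0.2500, 0.1667], E[r] = -0.4167, γ^t·E[r] = -0.416667, running G = -0.416667
t=1: π = [0.1389, 0.1111, 0.2569, 0.1667, 0.2153, 0.1111], E[r] = -0.7639, γ^t·E[r] = -0.687500, running G = -1.104167
t=2: π = [0.1528, 0.1157, 0.2442, 0.1626, 0.2089, 0.1157], E[r] = -0.7622, γ^t·E[r] = -0.617344, running G = -1.721510
t=3: π = [0.1531, 0.1184, 0.2401, 0.1628, 0.2071, 0.1184], E[r] = -0.7470, γ^t·E[r] = -0.544535, running G = -2.266046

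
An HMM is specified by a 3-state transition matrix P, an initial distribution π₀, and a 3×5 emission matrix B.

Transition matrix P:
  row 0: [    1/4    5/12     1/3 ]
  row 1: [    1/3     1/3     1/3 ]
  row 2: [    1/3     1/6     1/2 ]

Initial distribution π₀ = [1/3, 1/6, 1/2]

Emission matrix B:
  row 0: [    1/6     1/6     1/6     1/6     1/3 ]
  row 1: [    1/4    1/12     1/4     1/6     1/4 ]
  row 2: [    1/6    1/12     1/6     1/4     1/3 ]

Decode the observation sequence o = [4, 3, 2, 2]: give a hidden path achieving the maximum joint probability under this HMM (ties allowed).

path = [2, 2, 2, 2]

t=0: δ = [1.111e-01, 4.167e-02, 1.667e-01]  (obs o_0=4)
t=1: δ = [9.259e-03, 7.716e-03, 2.083e-02]  ψ = [2, 0, 2]  (obs o_1=3)
t=2: δ = [1.157e-03, 9.645e-04, 1.736e-03]  ψ = [2, 0, 2]  (obs o_2=2)
t=3: δ = [9.645e-05, 1.206e-04, 1.447e-04]  ψ = [2, 0, 2]  (obs o_3=2)
backtrack: best end state = 2; path = [2, 2, 2, 2]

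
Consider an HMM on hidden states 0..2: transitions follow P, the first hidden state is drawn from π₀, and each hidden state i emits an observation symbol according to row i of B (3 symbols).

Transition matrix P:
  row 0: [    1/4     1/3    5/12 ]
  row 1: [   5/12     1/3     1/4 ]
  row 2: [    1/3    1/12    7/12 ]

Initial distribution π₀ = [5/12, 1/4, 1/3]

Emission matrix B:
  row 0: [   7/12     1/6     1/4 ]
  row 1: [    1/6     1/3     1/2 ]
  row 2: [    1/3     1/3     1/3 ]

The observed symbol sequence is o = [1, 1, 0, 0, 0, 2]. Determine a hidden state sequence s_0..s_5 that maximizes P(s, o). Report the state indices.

path = [2, 2, 2, 2, 2, 2]

t=0: δ = [6.944e-02, 8.333e-02, 1.111e-01]  (obs o_0=1)
t=1: δ = [6.173e-03, 9.259e-03, 2.160e-02]  ψ = [2, 1, 2]  (obs o_1=1)
t=2: δ = [4.201e-03, 5.144e-04, 4.201e-03]  ψ = [2, 1, 2]  (obs o_2=0)
t=3: δ = [8.169e-04, 2.334e-04, 8.169e-04]  ψ = [2, 0, 2]  (obs o_3=0)
t=4: δ = [1.588e-04, 4.538e-05, 1.588e-04]  ψ = [2, 0, 2]  (obs o_4=0)
t=5: δ = [1.324e-05, 2.647e-05, 3.088e-05]  ψ = [2, 0, 2]  (obs o_5=2)
backtrack: best end state = 2; path = [2, 2, 2, 2, 2, 2]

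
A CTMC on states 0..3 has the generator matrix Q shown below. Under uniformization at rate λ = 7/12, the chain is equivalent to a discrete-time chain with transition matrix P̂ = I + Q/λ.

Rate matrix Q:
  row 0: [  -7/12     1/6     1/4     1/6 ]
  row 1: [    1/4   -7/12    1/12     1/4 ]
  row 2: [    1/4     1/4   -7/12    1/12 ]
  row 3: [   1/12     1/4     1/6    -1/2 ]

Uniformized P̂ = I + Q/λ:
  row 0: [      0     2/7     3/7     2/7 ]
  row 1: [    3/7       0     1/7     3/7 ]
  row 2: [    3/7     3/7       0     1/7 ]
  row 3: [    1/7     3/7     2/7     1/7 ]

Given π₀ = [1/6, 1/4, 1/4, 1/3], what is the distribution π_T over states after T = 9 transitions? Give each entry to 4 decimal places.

π = [0.2486, 0.2751, 0.2193, 0.2570]

t=0: π = [0.1667, 0.2500, 0.2500, 0.3333]
t=1: π = [0.2619, 0.2976, 0.2024, 0.2381]
t=2: π = [0.2483, 0.2636, 0.2228, 0.2653]
t=3: π = [0.2464, 0.2801, 0.2199, 0.2536]
t=4: π = [0.2505, 0.2733, 0.2181, 0.2581]
t=5: π = [0.2475, 0.2756, 0.2202, 0.2567]
t=6: π = [0.2492, 0.2751, 0.2188, 0.2570]
t=7: π = [0.2484, 0.2751, 0.2195, 0.2570]
t=8: π = [0.2487, 0.2752, 0.2192, 0.2569]
t=9: π = [0.2486, 0.2751, 0.2193, 0.2570]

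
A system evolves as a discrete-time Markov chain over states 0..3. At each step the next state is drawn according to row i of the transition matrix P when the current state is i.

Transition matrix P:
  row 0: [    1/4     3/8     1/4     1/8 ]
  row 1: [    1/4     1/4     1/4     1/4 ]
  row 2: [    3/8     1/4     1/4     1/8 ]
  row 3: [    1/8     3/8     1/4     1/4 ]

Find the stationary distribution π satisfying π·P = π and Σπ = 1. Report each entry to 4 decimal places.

Balance equations π_j = Σ_i π_i·P[i][j]:
  π_0 = 1/4·π_0 + 1/4·π_1 + 3/8·π_2 + 1/8·π_3
  π_1 = 3/8·π_0 + 1/4·π_1 + 1/4·π_2 + 3/8·π_3
  π_2 = 1/4·π_0 + 1/4·π_1 + 1/4·π_2 + 1/4·π_3
  normalize: π_0 + π_1 + π_2 + π_3 = 1
Solving the linear system gives exactly π = [65/252, 11/36, 1/4, 47/252].

π = [0.2579, 0.3056, 0.2500, 0.1865]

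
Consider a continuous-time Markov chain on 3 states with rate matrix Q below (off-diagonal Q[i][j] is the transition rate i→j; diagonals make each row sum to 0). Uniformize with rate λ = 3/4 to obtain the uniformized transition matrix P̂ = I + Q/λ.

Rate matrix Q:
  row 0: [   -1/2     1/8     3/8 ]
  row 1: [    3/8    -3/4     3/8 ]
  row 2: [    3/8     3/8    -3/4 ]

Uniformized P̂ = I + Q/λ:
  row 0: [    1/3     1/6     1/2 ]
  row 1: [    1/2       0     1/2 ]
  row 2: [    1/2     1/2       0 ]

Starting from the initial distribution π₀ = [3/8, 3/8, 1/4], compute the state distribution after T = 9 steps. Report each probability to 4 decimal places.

t=0: π = [0.3750, 0.3750, 0.2500]
t=1: π = [0.4375, 0.1875, 0.3750]
t=2: π = [0.4271, 0.2604, 0.3125]
t=3: π = [0.4288, 0.2274, 0.3438]
t=4: π = [0.4285, 0.2433, 0.3281]
t=5: π = [0.4286, 0.2355, 0.3359]
t=6: π = [0.4286, 0.2394, 0.3320]
t=7: π = [0.4286, 0.2374, 0.3340]
t=8: π = [0.4286, 0.2384, 0.3330]
t=9: π = [0.4286, 0.2379, 0.3335]

π = [0.4286, 0.2379, 0.3335]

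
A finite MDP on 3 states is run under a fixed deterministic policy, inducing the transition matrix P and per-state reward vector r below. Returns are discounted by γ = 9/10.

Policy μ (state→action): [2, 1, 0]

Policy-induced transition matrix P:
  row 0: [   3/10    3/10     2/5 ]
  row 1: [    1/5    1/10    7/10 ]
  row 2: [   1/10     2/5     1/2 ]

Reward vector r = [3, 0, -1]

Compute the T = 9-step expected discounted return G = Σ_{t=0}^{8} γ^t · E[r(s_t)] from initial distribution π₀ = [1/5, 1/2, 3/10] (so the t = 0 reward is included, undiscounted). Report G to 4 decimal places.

G = 0.0613

t=0: π = [0.2000, 0.5000, 0.3000], E[r] = 0.3000, γ^t·E[r] = 0.300000, running G = 0.300000
t=1: π = [0.1900, 0.2300, 0.5800], E[r] = -0.0100, γ^t·E[r] = -0.009000, running G = 0.291000
t=2: π = [0.1610, 0.3120, 0.5270], E[r] = -0.0440, γ^t·E[r] = -0.035640, running G = 0.255360
t=3: π = [0.1634, 0.2903, 0.5463], E[r] = -0.0561, γ^t·E[r] = -0.040897, running G = 0.214463
t=4: π = [0.1617, 0.2966, 0.5417], E[r] = -0.0566, γ^t·E[r] = -0.037129, running G = 0.177334
t=5: π = [0.1620, 0.2949, 0.5431], E[r] = -0.0571, γ^t·E[r] = -0.033744, running G = 0.143590
t=6: π = [0.1619, 0.2953, 0.5428], E[r] = -0.0571, γ^t·E[r] = -0.030353, running G = 0.113237
t=7: π = [0.1619, 0.2952, 0.5429], E[r] = -0.0571, γ^t·E[r] = -0.027333, running G = 0.085904
t=8: π = [0.1619, 0.2952, 0.5429], E[r] = -0.0571, γ^t·E[r] = -0.024597, running G = 0.061307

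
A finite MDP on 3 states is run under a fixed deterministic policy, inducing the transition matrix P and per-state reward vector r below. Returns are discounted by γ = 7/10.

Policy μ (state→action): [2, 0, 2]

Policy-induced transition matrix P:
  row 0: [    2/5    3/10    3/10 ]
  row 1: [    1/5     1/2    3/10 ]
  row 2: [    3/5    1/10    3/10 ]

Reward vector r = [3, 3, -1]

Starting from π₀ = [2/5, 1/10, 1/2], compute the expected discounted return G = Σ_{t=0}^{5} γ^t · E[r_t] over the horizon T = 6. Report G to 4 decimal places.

t=0: π = [0.4000, 0.1000, 0.5000], E[r] = 1.0000, γ^t·E[r] = 1.000000, running G = 1.000000
t=1: π = [0.4800, 0.2200, 0.3000], E[r] = 1.8000, γ^t·E[r] = 1.260000, running G = 2.260000
t=2: π = [0.4160, 0.2840, 0.3000], E[r] = 1.8000, γ^t·E[r] = 0.882000, running G = 3.142000
t=3: π = [0.4032, 0.2968, 0.3000], E[r] = 1.8000, γ^t·E[r] = 0.617400, running G = 3.759400
t=4: π = [0.4006, 0.2994, 0.3000], E[r] = 1.8000, γ^t·E[r] = 0.432180, running G = 4.191580
t=5: π = [0.4001, 0.2999, 0.3000], E[r] = 1.8000, γ^t·E[r] = 0.302526, running G = 4.494106

G = 4.4941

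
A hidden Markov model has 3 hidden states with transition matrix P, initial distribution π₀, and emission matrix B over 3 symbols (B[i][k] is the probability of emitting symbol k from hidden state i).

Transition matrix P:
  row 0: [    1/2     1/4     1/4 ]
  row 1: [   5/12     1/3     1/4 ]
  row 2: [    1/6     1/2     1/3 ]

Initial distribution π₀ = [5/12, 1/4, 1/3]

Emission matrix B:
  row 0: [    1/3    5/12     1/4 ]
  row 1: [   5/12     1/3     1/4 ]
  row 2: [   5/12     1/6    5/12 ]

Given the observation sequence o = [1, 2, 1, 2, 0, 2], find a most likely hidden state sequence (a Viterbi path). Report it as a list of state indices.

path = [0, 0, 0, 0, 0, 0]

t=0: δ = [1.736e-01, 8.333e-02, 5.556e-02]  (obs o_0=1)
t=1: δ = [2.170e-02, 1.085e-02, 1.808e-02]  ψ = [0, 0, 0]  (obs o_1=2)
t=2: δ = [4.521e-03, 3.014e-03, 1.005e-03]  ψ = [0, 2, 2]  (obs o_2=1)
t=3: δ = [5.651e-04, 2.826e-04, 4.710e-04]  ψ = [0, 0, 0]  (obs o_3=2)
t=4: δ = [9.419e-05, 9.811e-05, 6.541e-05]  ψ = [0, 2, 2]  (obs o_4=0)
t=5: δ = [1.177e-05, 8.176e-06, 1.022e-05]  ψ = [0, 1, 1]  (obs o_5=2)
backtrack: best end state = 0; path = [0, 0, 0, 0, 0, 0]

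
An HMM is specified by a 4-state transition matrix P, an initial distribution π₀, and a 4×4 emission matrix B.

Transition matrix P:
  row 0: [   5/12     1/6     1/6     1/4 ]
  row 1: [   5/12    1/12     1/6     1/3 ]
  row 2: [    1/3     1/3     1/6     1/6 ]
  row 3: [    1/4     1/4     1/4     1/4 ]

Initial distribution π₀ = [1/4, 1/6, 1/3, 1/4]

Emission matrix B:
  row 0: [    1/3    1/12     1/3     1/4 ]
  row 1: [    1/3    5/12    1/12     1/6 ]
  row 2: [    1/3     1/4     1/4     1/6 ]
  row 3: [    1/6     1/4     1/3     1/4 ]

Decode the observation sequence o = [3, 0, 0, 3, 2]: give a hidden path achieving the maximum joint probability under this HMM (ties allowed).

path = [0, 0, 0, 0, 0]

t=0: δ = [6.250e-02, 2.778e-02, 5.556e-02, 6.250e-02]  (obs o_0=3)
t=1: δ = [8.681e-03, 6.173e-03, 5.208e-03, 2.604e-03]  ψ = [0, 2, 3, 0]  (obs o_1=0)
t=2: δ = [1.206e-03, 5.787e-04, 4.823e-04, 3.617e-04]  ψ = [0, 2, 0, 0]  (obs o_2=0)
t=3: δ = [1.256e-04, 3.349e-05, 3.349e-05, 7.535e-05]  ψ = [0, 0, 0, 0]  (obs o_3=3)
t=4: δ = [1.744e-05, 1.744e-06, 5.233e-06, 1.047e-05]  ψ = [0, 0, 0, 0]  (obs o_4=2)
backtrack: best end state = 0; path = [0, 0, 0, 0, 0]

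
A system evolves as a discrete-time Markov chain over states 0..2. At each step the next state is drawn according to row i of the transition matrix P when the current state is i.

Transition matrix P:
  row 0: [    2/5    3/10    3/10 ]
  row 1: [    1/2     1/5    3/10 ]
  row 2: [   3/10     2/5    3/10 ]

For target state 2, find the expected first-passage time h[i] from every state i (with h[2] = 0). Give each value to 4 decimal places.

First-step conditioning: h[2] = 0; for i ≠ 2, h[i] = 1 + Σ_k P[i][k]·h[k].
  h[0] = 1 + 2/5·h[0] + 3/10·h[1]
  h[1] = 1 + 1/2·h[0] + 1/5·h[1]
Solving the 2×2 linear system over states ≠ 2 gives exactly h = [10/3, 10/3, 0] (h[2] = 0 is the target).

h = [3.3333, 3.3333, 0.0000]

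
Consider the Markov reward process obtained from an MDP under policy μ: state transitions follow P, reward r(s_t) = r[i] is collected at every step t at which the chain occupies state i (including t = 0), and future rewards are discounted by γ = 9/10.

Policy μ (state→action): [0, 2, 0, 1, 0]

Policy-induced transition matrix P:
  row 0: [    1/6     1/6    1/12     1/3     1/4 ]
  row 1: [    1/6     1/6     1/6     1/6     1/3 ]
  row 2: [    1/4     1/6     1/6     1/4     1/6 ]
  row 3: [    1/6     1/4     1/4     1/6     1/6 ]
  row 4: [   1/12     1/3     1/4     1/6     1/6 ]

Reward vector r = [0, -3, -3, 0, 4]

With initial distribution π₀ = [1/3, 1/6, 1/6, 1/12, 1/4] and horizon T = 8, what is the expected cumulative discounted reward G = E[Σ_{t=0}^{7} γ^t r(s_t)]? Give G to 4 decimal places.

t=0: π = [0.3333, 0.1667, 0.1667, 0.0833, 0.2500], E[r] = 0.0000, γ^t·E[r] = 0.000000, running G = 0.000000
t=1: π = [0.1597, 0.2153, 0.1667, 0.2361, 0.2222], E[r] = -0.2569, γ^t·E[r] = -0.231250, running G = -0.231250
t=2: π = [0.1620, 0.2234, 0.1916, 0.2072, 0.2159], E[r] = -0.3814, γ^t·E[r] = -0.308906, running G = -0.540156
t=3: π = [0.1646, 0.2199, 0.1884, 0.2096, 0.2174], E[r] = -0.3554, γ^t·E[r] = -0.259066, running G = -0.799223
t=4: π = [0.1643, 0.2204, 0.1885, 0.2098, 0.2170], E[r] = -0.3586, γ^t·E[r] = -0.235248, running G = -1.034471
t=5: π = [0.1643, 0.2203, 0.1885, 0.2098, 0.2171], E[r] = -0.3583, γ^t·E[r] = -0.211566, running G = -1.246037
t=6: π = [0.1643, 0.2203, 0.1885, 0.2098, 0.2171], E[r] = -0.3583, γ^t·E[r] = -0.190417, running G = -1.436454
t=7: π = [0.1643, 0.2203, 0.1885, 0.2098, 0.2171], E[r] = -0.3583, γ^t·E[r] = -0.171375, running G = -1.607829

G = -1.6078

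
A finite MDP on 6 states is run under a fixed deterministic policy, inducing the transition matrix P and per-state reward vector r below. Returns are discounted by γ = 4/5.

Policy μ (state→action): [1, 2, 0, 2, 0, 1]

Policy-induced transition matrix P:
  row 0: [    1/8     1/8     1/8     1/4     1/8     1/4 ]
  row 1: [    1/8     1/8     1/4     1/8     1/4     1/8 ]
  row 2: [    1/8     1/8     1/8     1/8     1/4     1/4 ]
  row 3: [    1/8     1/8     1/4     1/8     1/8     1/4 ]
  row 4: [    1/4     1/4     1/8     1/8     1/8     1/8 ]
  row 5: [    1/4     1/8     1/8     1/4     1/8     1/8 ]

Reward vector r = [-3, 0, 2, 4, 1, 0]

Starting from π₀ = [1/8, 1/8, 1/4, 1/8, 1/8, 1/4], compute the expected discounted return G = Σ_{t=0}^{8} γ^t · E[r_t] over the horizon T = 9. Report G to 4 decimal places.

t=0: π = [0.1250, 0.1250, 0.2500, 0.1250, 0.1250, 0.2500], E[r] = 0.7500, γ^t·E[r] = 0.750000, running G = 0.750000
t=1: π = [0.1719, 0.1406, 0.1563, 0.1719, 0.1719, 0.1875], E[r] = 0.6563, γ^t·E[r] = 0.525000, running G = 1.275000
t=2: π = [0.1699, 0.1465, 0.1641, 0.1699, 0.1621, 0.1875], E[r] = 0.6602, γ^t·E[r] = 0.422500, running G = 1.697500
t=3: π = [0.1687, 0.1453, 0.1646, 0.1697, 0.1638, 0.1880], E[r] = 0.6655, γ^t·E[r] = 0.340750, running G = 2.038250
t=4: π = [0.1690, 0.1455, 0.1644, 0.1696, 0.1637, 0.1879], E[r] = 0.6639, γ^t·E[r] = 0.271925, running G = 2.310175
t=5: π = [0.1689, 0.1455, 0.1644, 0.1696, 0.1637, 0.1879], E[r] = 0.6641, γ^t·E[r] = 0.217603, running G = 2.527778
t=6: π = [0.1689, 0.1455, 0.1644, 0.1696, 0.1637, 0.1879], E[r] = 0.6641, γ^t·E[r] = 0.174079, running G = 2.701856
t=7: π = [0.1689, 0.1455, 0.1644, 0.1696, 0.1637, 0.1879], E[r] = 0.6641, γ^t·E[r] = 0.139263, running G = 2.841119
t=8: π = [0.1689, 0.1455, 0.1644, 0.1696, 0.1637, 0.1879], E[r] = 0.6641, γ^t·E[r] = 0.111410, running G = 2.952530

G = 2.9525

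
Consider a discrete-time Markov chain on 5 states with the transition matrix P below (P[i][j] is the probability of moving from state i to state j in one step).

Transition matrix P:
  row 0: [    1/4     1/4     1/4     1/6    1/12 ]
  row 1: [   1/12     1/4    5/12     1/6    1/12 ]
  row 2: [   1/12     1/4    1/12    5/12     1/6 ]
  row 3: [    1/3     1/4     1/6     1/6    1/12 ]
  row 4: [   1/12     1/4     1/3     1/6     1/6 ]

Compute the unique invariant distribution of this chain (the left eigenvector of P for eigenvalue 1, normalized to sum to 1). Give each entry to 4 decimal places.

π = [0.1681, 0.2500, 0.2418, 0.2271, 0.1129]

Balance equations π_j = Σ_i π_i·P[i][j]:
  π_0 = 1/4·π_0 + 1/12·π_1 + 1/12·π_2 + 1/3·π_3 + 1/12·π_4
  π_1 = 1/4·π_0 + 1/4·π_1 + 1/4·π_2 + 1/4·π_3 + 1/4·π_4
  π_2 = 1/4·π_0 + 5/12·π_1 + 1/12·π_2 + 1/6·π_3 + 1/3·π_4
  π_3 = 1/6·π_0 + 1/6·π_1 + 5/12·π_2 + 1/6·π_3 + 1/6·π_4
  normalize: π_0 + π_1 + π_2 + π_3 + π_4 = 1
Solving the linear system gives exactly π = [419/2492, 1/4, 452/1869, 283/1246, 211/1869].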